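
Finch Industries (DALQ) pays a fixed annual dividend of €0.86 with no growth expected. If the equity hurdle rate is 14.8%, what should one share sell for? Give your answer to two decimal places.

€5.81

Zero-growth DDM (perpetuity): P₀ = D/r = 0.86 / 0.148 = 5.8108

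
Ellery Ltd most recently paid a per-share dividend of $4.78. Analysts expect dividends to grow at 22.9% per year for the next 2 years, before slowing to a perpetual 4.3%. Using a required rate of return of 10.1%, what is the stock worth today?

Two-stage DDM. Project D₁…D_2 at 0.229, terminal growth 0.043, discount at r = 0.101.
D_1 = 5.8746
D_2 = 7.2199
Terminal value at t=2: TV = D_3/(r−g) = 7.5304/(0.101−0.043) = 129.8339
P₀ = 5.8746/(1+0.101)^1 + 7.2199/(1+0.101)^2 + 129.8339/(1+0.101)^2 = 118.3976

$118.40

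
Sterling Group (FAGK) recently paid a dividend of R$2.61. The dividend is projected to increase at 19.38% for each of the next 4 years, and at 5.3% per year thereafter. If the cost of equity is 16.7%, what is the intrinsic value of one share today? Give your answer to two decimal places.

Two-stage DDM. Project D₁…D_4 at 0.1938, terminal growth 0.053, discount at r = 0.167.
D_1 = 3.1158
D_2 = 3.7197
D_3 = 4.4405
D_4 = 5.3011
Terminal value at t=4: TV = D_5/(r−g) = 5.5821/(0.167−0.053) = 48.9655
P₀ = 3.1158/(1+0.167)^1 + 3.7197/(1+0.167)^2 + 4.4405/(1+0.167)^3 + 5.3011/(1+0.167)^4 + 48.9655/(1+0.167)^4 = 37.4535

R$37.45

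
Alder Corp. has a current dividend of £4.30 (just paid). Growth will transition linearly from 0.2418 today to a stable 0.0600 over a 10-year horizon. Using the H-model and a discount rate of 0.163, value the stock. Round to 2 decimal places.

£82.20

H-model: P₀ = D₀[(1+g_L) + H(g_S−g_L)]/(r−g_L), with H = 10/2 = 5.
P₀ = 4.30 × [(1+0.06) + 5×(0.2418−0.06)] / (0.163−0.06)
   = 4.30 × 1.9690 / 0.103 = 82.2010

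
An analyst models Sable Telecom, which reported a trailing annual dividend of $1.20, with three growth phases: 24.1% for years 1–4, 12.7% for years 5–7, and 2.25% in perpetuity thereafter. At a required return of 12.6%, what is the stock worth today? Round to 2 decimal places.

$29.02

Three-stage DDM. Project D₁…D_7; terminal Gordon value at t=7 with g = 0.0225; discount at r = 0.126.
D_1 = 1.4892
D_2 = 1.8481
D_3 = 2.2935
D_4 = 2.8462
D_5 = 3.2077
D_6 = 3.6151
D_7 = 4.0742
TV_7 = 4.1658/(0.126−0.0225) = 40.2497
P₀ = Σ Dₜ/(1+r)ᵗ + TV_7/(1+r)^7 = 29.0170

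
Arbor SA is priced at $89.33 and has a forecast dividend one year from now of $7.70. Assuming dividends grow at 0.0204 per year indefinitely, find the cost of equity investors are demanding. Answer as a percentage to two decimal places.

10.66%

Rearranging the constant-growth DDM: r = D₁/P₀ + g.
r = 7.7000 / 89.33 + 0.0204 = 0.08620 + 0.0204 = 0.10660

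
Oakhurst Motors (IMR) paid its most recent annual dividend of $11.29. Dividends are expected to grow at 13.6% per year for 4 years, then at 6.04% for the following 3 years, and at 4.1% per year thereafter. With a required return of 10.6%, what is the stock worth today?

$260.34

Three-stage DDM. Project D₁…D_7; terminal Gordon value at t=7 with g = 0.041; discount at r = 0.106.
D_1 = 12.8254
D_2 = 14.5697
D_3 = 16.5512
D_4 = 18.8021
D_5 = 19.9378
D_6 = 21.1420
D_7 = 22.4190
TV_7 = 23.3382/(0.106−0.041) = 359.0491
P₀ = Σ Dₜ/(1+r)ᵗ + TV_7/(1+r)^7 = 260.3448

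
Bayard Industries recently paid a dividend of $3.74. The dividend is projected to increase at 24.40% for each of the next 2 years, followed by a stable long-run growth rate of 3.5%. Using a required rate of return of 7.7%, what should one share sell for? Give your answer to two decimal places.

Two-stage DDM. Project D₁…D_2 at 0.244, terminal growth 0.035, discount at r = 0.077.
D_1 = 4.6526
D_2 = 5.7878
Terminal value at t=2: TV = D_3/(r−g) = 5.9904/(0.077−0.035) = 142.6276
P₀ = 4.6526/(1+0.077)^1 + 5.7878/(1+0.077)^2 + 142.6276/(1+0.077)^2 = 132.2720

$132.27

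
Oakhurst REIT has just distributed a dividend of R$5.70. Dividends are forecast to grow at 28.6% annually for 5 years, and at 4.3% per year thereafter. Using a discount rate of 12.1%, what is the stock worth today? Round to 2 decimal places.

Two-stage DDM. Project D₁…D_5 at 0.286, terminal growth 0.043, discount at r = 0.121.
D_1 = 7.3302
D_2 = 9.4266
D_3 = 12.1227
D_4 = 15.5897
D_5 = 20.0484
Terminal value at t=5: TV = D_6/(r−g) = 20.9105/(0.121−0.043) = 268.0831
P₀ = 7.3302/(1+0.121)^1 + 9.4266/(1+0.121)^2 + 12.1227/(1+0.121)^3 + 15.5897/(1+0.121)^4 + 20.0484/(1+0.121)^5 + 268.0831/(1+0.121)^5 = 195.2839

R$195.28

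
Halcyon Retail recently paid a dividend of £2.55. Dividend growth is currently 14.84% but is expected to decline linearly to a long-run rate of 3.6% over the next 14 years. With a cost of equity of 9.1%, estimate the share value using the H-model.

£84.51

H-model: P₀ = D₀[(1+g_L) + H(g_S−g_L)]/(r−g_L), with H = 14/2 = 7.
P₀ = 2.55 × [(1+0.036) + 7×(0.1484−0.036)] / (0.091−0.036)
   = 2.55 × 1.8228 / 0.055 = 84.5116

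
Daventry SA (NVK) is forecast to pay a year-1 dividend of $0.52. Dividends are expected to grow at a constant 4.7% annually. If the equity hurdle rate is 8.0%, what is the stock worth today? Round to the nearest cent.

$15.76

Gordon growth model: P₀ = D₁/(r − g), with D₁ = 0.52 given directly.
P₀ = 0.5200 / (0.08 − 0.047) = 0.5200 / 0.033 = 15.7576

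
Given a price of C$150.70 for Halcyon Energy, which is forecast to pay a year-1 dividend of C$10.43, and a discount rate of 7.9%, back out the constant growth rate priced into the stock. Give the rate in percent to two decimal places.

0.98%

From P₀ = D₁/(r − g), the implied growth is g = r − D₁/P₀.
g = 0.079 − 10.43/150.70 = 0.079 − 0.06921 = 0.00979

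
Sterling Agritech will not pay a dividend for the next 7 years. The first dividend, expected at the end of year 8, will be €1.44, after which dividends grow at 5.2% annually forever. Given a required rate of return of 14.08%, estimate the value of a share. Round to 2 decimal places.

Deferred-dividend DDM. At t=7 the remaining stream is a growing perpetuity with first payment D_8 = 1.44.
V_7 = D_8/(r−g) = 1.44/(0.1408−0.052) = 16.2162
P₀ = V_7/(1+r)^7 = 16.2162/(1+0.1408)^7 = 6.4489

€6.45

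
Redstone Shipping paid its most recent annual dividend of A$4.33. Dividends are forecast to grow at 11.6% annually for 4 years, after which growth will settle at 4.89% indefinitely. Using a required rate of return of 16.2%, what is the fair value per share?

Two-stage DDM. Project D₁…D_4 at 0.116, terminal growth 0.0489, discount at r = 0.162.
D_1 = 4.8323
D_2 = 5.3928
D_3 = 6.0184
D_4 = 6.7165
Terminal value at t=4: TV = D_5/(r−g) = 7.0450/(0.162−0.0489) = 62.2897
P₀ = 4.8323/(1+0.162)^1 + 5.3928/(1+0.162)^2 + 6.0184/(1+0.162)^3 + 6.7165/(1+0.162)^4 + 62.2897/(1+0.162)^4 = 49.8382

A$49.84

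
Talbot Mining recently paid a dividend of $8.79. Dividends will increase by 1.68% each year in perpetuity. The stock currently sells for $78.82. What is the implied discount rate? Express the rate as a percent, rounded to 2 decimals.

Rearranging the constant-growth DDM: r = D₁/P₀ + g.
D₁ = 8.79 × (1 + 0.0168) = 8.9377.
r = 8.9377 / 78.82 + 0.0168 = 0.11339 + 0.0168 = 0.13019

13.02%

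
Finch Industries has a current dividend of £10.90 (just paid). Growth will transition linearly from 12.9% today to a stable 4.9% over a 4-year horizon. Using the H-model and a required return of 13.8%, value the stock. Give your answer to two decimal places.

H-model: P₀ = D₀[(1+g_L) + H(g_S−g_L)]/(r−g_L), with H = 4/2 = 2.
P₀ = 10.90 × [(1+0.049) + 2×(0.129−0.049)] / (0.138−0.049)
   = 10.90 × 1.2090 / 0.089 = 148.0685

£148.07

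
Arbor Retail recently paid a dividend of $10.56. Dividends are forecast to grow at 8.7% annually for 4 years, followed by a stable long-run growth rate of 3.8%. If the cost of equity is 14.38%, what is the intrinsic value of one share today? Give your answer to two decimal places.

$121.76

Two-stage DDM. Project D₁…D_4 at 0.087, terminal growth 0.038, discount at r = 0.1438.
D_1 = 11.4787
D_2 = 12.4774
D_3 = 13.5629
D_4 = 14.7429
Terminal value at t=4: TV = D_5/(r−g) = 15.3031/(0.1438−0.038) = 144.6418
P₀ = 11.4787/(1+0.1438)^1 + 12.4774/(1+0.1438)^2 + 13.5629/(1+0.1438)^3 + 14.7429/(1+0.1438)^4 + 144.6418/(1+0.1438)^4 = 121.7572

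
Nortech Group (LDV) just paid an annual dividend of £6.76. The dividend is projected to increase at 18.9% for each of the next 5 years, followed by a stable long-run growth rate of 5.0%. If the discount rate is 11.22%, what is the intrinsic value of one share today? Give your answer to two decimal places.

£200.83

Two-stage DDM. Project D₁…D_5 at 0.189, terminal growth 0.05, discount at r = 0.1122.
D_1 = 8.0376
D_2 = 9.5568
D_3 = 11.3630
D_4 = 13.5106
D_5 = 16.0641
Terminal value at t=5: TV = D_6/(r−g) = 16.8673/(0.1122−0.05) = 271.1783
P₀ = 8.0376/(1+0.1122)^1 + 9.5568/(1+0.1122)^2 + 11.3630/(1+0.1122)^3 + 13.5106/(1+0.1122)^4 + 16.0641/(1+0.1122)^5 + 271.1783/(1+0.1122)^5 = 200.8266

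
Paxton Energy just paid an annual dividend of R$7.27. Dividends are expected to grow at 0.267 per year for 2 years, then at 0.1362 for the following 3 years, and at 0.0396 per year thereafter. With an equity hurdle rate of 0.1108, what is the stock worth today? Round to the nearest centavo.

Three-stage DDM. Project D₁…D_5; terminal Gordon value at t=5 with g = 0.0396; discount at r = 0.1108.
D_1 = 9.2111
D_2 = 11.6705
D_3 = 13.2600
D_4 = 15.0660
D_5 = 17.1180
TV_5 = 17.7958/(0.1108−0.0396) = 249.9414
P₀ = Σ Dₜ/(1+r)ᵗ + TV_5/(1+r)^5 = 195.2380

R$195.24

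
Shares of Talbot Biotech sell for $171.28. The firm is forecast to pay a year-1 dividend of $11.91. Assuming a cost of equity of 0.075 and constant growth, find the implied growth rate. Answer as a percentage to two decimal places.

From P₀ = D₁/(r − g), the implied growth is g = r − D₁/P₀.
g = 0.075 − 11.91/171.28 = 0.075 − 0.06954 = 0.00546

0.55%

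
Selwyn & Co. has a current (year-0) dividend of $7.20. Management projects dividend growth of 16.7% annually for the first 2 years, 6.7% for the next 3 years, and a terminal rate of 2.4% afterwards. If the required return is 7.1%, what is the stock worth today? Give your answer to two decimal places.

Three-stage DDM. Project D₁…D_5; terminal Gordon value at t=5 with g = 0.024; discount at r = 0.071.
D_1 = 8.4024
D_2 = 9.8056
D_3 = 10.4626
D_4 = 11.1636
D_5 = 11.9115
TV_5 = 12.1974/(0.071−0.024) = 259.5192
P₀ = Σ Dₜ/(1+r)ᵗ + TV_5/(1+r)^5 = 226.0201

$226.02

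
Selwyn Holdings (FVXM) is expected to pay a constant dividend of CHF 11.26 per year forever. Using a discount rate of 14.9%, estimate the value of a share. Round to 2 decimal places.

Zero-growth DDM (perpetuity): P₀ = D/r = 11.26 / 0.149 = 75.5705

CHF 75.57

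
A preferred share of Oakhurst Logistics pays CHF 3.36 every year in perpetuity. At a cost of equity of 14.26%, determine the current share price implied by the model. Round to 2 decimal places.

CHF 23.56

Zero-growth DDM (perpetuity): P₀ = D/r = 3.36 / 0.1426 = 23.5624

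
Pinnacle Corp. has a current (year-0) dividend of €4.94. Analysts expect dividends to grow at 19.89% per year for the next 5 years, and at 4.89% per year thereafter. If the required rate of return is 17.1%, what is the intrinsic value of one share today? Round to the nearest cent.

Two-stage DDM. Project D₁…D_5 at 0.1989, terminal growth 0.0489, discount at r = 0.171.
D_1 = 5.9226
D_2 = 7.1006
D_3 = 8.5129
D_4 = 10.2061
D_5 = 12.2361
Terminal value at t=5: TV = D_6/(r−g) = 12.8344/(0.171−0.0489) = 105.1139
P₀ = 5.9226/(1+0.171)^1 + 7.1006/(1+0.171)^2 + 8.5129/(1+0.171)^3 + 10.2061/(1+0.171)^4 + 12.2361/(1+0.171)^5 + 105.1139/(1+0.171)^5 = 74.2618

€74.26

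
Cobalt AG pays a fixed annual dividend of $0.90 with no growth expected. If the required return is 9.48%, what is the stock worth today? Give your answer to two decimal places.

Zero-growth DDM (perpetuity): P₀ = D/r = 0.90 / 0.0948 = 9.4937

$9.49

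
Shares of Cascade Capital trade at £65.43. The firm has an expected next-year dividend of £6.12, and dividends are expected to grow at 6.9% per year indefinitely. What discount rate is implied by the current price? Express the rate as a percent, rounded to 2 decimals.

Rearranging the constant-growth DDM: r = D₁/P₀ + g.
r = 6.1200 / 65.43 + 0.069 = 0.09354 + 0.069 = 0.16254

16.25%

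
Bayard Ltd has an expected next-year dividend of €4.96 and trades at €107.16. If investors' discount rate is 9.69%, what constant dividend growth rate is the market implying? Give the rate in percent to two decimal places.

From P₀ = D₁/(r − g), the implied growth is g = r − D₁/P₀.
g = 0.0969 − 4.96/107.16 = 0.0969 − 0.04629 = 0.05061

5.06%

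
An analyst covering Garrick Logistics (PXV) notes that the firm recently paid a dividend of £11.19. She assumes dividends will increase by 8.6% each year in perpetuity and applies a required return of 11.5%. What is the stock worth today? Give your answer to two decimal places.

£419.05

Gordon growth model: P₀ = D₁/(r − g). D₁ = 11.19 × (1 + 0.086) = 12.1523.
P₀ = 12.1523 / (0.115 − 0.086) = 12.1523 / 0.029 = 419.0462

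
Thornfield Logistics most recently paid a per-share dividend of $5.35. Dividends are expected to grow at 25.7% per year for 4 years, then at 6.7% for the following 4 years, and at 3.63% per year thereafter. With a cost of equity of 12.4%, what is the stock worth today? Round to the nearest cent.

Three-stage DDM. Project D₁…D_8; terminal Gordon value at t=8 with g = 0.0363; discount at r = 0.124.
D_1 = 6.7249
D_2 = 8.4533
D_3 = 10.6258
D_4 = 13.3566
D_5 = 14.2515
D_6 = 15.2063
D_7 = 16.2251
D_8 = 17.3122
TV_8 = 17.9406/(0.124−0.0363) = 204.5684
P₀ = Σ Dₜ/(1+r)ᵗ + TV_8/(1+r)^8 = 138.2623

$138.26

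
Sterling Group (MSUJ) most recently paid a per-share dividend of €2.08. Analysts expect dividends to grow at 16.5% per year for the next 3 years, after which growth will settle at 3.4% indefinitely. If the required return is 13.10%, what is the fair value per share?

€30.86

Two-stage DDM. Project D₁…D_3 at 0.165, terminal growth 0.034, discount at r = 0.131.
D_1 = 2.4232
D_2 = 2.8230
D_3 = 3.2888
Terminal value at t=3: TV = D_4/(r−g) = 3.4006/(0.131−0.034) = 35.0582
P₀ = 2.4232/(1+0.131)^1 + 2.8230/(1+0.131)^2 + 3.2888/(1+0.131)^3 + 35.0582/(1+0.131)^3 = 30.8555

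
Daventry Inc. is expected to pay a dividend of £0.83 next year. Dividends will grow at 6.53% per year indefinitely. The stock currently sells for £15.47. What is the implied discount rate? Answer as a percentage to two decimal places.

11.90%

Rearranging the constant-growth DDM: r = D₁/P₀ + g.
r = 0.8300 / 15.47 + 0.0653 = 0.05365 + 0.0653 = 0.11895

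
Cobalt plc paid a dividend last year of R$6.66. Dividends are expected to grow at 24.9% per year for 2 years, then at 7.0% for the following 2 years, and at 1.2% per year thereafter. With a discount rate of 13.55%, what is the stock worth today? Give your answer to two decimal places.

R$88.76

Three-stage DDM. Project D₁…D_4; terminal Gordon value at t=4 with g = 0.012; discount at r = 0.1355.
D_1 = 8.3183
D_2 = 10.3896
D_3 = 11.1169
D_4 = 11.8951
TV_4 = 12.0378/(0.1355−0.012) = 97.4721
P₀ = Σ Dₜ/(1+r)ᵗ + TV_4/(1+r)^4 = 88.7635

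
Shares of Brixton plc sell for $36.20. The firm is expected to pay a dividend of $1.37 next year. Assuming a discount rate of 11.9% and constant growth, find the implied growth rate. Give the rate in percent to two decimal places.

From P₀ = D₁/(r − g), the implied growth is g = r − D₁/P₀.
g = 0.119 − 1.37/36.20 = 0.119 − 0.03785 = 0.08115

8.12%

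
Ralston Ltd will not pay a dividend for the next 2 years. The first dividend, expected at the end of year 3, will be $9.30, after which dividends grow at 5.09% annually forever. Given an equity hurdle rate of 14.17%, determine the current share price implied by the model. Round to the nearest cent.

Deferred-dividend DDM. At t=2 the remaining stream is a growing perpetuity with first payment D_3 = 9.30.
V_2 = D_3/(r−g) = 9.30/(0.1417−0.0509) = 102.4229
P₀ = V_2/(1+r)^2 = 102.4229/(1+0.1417)^2 = 78.5766

$78.58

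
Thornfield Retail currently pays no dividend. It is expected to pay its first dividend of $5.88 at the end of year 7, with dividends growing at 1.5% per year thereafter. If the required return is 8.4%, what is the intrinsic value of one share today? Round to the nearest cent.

$52.52

Deferred-dividend DDM. At t=6 the remaining stream is a growing perpetuity with first payment D_7 = 5.88.
V_6 = D_7/(r−g) = 5.88/(0.084−0.015) = 85.2174
P₀ = V_6/(1+r)^6 = 85.2174/(1+0.084)^6 = 52.5234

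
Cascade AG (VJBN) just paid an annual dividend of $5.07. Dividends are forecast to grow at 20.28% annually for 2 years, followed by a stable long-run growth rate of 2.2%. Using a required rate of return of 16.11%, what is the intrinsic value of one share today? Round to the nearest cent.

$50.67

Two-stage DDM. Project D₁…D_2 at 0.2028, terminal growth 0.022, discount at r = 0.1611.
D_1 = 6.0982
D_2 = 7.3349
Terminal value at t=2: TV = D_3/(r−g) = 7.4963/(0.1611−0.022) = 53.8913
P₀ = 6.0982/(1+0.1611)^1 + 7.3349/(1+0.1611)^2 + 53.8913/(1+0.1611)^2 = 50.6670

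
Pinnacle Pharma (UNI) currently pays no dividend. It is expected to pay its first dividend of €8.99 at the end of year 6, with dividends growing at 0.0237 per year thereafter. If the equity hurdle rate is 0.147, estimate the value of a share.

Deferred-dividend DDM. At t=5 the remaining stream is a growing perpetuity with first payment D_6 = 8.99.
V_5 = D_6/(r−g) = 8.99/(0.147−0.0237) = 72.9116
P₀ = V_5/(1+r)^5 = 72.9116/(1+0.147)^5 = 36.7265

€36.73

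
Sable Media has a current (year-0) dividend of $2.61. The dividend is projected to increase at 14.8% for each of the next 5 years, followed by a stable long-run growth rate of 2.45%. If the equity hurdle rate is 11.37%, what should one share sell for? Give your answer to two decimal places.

$49.19

Two-stage DDM. Project D₁…D_5 at 0.148, terminal growth 0.0245, discount at r = 0.1137.
D_1 = 2.9963
D_2 = 3.4397
D_3 = 3.9488
D_4 = 4.5332
D_5 = 5.2042
Terminal value at t=5: TV = D_6/(r−g) = 5.3317/(0.1137−0.0245) = 59.7719
P₀ = 2.9963/(1+0.1137)^1 + 3.4397/(1+0.1137)^2 + 3.9488/(1+0.1137)^3 + 4.5332/(1+0.1137)^4 + 5.2042/(1+0.1137)^5 + 59.7719/(1+0.1137)^5 = 49.1928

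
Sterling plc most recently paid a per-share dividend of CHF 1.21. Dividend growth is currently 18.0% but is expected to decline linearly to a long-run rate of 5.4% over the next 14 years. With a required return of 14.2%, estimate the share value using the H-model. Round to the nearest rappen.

CHF 26.62

H-model: P₀ = D₀[(1+g_L) + H(g_S−g_L)]/(r−g_L), with H = 14/2 = 7.
P₀ = 1.21 × [(1+0.054) + 7×(0.18−0.054)] / (0.142−0.054)
   = 1.21 × 1.9360 / 0.088 = 26.6200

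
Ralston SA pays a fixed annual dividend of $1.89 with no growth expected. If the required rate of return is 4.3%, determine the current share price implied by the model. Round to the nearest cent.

$43.95

Zero-growth DDM (perpetuity): P₀ = D/r = 1.89 / 0.043 = 43.9535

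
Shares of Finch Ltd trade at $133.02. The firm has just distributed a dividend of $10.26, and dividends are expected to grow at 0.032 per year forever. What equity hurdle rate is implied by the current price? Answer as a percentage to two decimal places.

Rearranging the constant-growth DDM: r = D₁/P₀ + g.
D₁ = 10.26 × (1 + 0.032) = 10.5883.
r = 10.5883 / 133.02 + 0.032 = 0.07960 + 0.032 = 0.11160

11.16%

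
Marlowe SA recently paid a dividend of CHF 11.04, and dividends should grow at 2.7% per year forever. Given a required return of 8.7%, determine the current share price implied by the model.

CHF 188.97

Gordon growth model: P₀ = D₁/(r − g). D₁ = 11.04 × (1 + 0.027) = 11.3381.
P₀ = 11.3381 / (0.087 − 0.027) = 11.3381 / 0.06 = 188.9680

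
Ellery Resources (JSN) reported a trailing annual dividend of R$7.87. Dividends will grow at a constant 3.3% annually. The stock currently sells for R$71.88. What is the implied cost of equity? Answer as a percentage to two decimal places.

Rearranging the constant-growth DDM: r = D₁/P₀ + g.
D₁ = 7.87 × (1 + 0.033) = 8.1297.
r = 8.1297 / 71.88 + 0.033 = 0.11310 + 0.033 = 0.14610

14.61%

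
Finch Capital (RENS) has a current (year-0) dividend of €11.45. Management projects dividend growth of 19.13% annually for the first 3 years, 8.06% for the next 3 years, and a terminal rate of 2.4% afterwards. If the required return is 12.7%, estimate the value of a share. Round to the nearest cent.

€194.26

Three-stage DDM. Project D₁…D_6; terminal Gordon value at t=6 with g = 0.024; discount at r = 0.127.
D_1 = 13.6404
D_2 = 16.2498
D_3 = 19.3584
D_4 = 20.9187
D_5 = 22.6047
D_6 = 24.4266
TV_6 = 25.0129/(0.127−0.024) = 242.8435
P₀ = Σ Dₜ/(1+r)ᵗ + TV_6/(1+r)^6 = 194.2597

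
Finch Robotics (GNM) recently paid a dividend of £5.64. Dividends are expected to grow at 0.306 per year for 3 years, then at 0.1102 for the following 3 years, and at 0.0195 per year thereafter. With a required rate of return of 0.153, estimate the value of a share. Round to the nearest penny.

Three-stage DDM. Project D₁…D_6; terminal Gordon value at t=6 with g = 0.0195; discount at r = 0.153.
D_1 = 7.3658
D_2 = 9.6198
D_3 = 12.5634
D_4 = 13.9479
D_5 = 15.4850
D_6 = 17.1914
TV_6 = 17.5267/(0.153−0.0195) = 131.2860
P₀ = Σ Dₜ/(1+r)ᵗ + TV_6/(1+r)^6 = 100.5074

£100.51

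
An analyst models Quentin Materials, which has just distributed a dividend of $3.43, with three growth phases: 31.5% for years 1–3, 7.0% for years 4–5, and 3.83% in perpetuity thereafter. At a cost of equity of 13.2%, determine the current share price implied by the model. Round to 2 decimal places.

Three-stage DDM. Project D₁…D_5; terminal Gordon value at t=5 with g = 0.0383; discount at r = 0.132.
D_1 = 4.5104
D_2 = 5.9312
D_3 = 7.7996
D_4 = 8.3456
D_5 = 8.9297
TV_5 = 9.2718/(0.132−0.0383) = 98.9515
P₀ = Σ Dₜ/(1+r)ᵗ + TV_5/(1+r)^5 = 77.1106

$77.11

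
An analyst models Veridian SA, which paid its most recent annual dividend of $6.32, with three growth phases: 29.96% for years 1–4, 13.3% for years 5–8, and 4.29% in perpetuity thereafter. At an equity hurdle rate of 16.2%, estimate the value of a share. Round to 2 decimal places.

$149.11

Three-stage DDM. Project D₁…D_8; terminal Gordon value at t=8 with g = 0.0429; discount at r = 0.162.
D_1 = 8.2135
D_2 = 10.6742
D_3 = 13.8722
D_4 = 18.0283
D_5 = 20.4261
D_6 = 23.1428
D_7 = 26.2208
D_8 = 29.7081
TV_8 = 30.9826/(0.162−0.0429) = 260.1396
P₀ = Σ Dₜ/(1+r)ᵗ + TV_8/(1+r)^8 = 149.1141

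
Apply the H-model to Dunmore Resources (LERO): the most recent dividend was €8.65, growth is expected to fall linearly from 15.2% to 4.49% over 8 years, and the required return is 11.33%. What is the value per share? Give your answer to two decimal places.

€186.32

H-model: P₀ = D₀[(1+g_L) + H(g_S−g_L)]/(r−g_L), with H = 8/2 = 4.
P₀ = 8.65 × [(1+0.0449) + 4×(0.152−0.0449)] / (0.1133−0.0449)
   = 8.65 × 1.4733 / 0.0684 = 186.3164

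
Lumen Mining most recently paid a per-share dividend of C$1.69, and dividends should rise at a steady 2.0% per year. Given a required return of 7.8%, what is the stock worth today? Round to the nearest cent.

Gordon growth model: P₀ = D₁/(r − g). D₁ = 1.69 × (1 + 0.02) = 1.7238.
P₀ = 1.7238 / (0.078 − 0.02) = 1.7238 / 0.058 = 29.7207

C$29.72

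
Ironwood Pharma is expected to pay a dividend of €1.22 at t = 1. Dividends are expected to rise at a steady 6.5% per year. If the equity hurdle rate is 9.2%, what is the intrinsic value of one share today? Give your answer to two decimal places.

€45.19

Gordon growth model: P₀ = D₁/(r − g), with D₁ = 1.22 given directly.
P₀ = 1.2200 / (0.092 − 0.065) = 1.2200 / 0.027 = 45.1852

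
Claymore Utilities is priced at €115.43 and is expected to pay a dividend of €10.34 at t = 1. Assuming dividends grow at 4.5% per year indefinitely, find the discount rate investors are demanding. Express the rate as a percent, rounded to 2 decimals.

13.46%

Rearranging the constant-growth DDM: r = D₁/P₀ + g.
r = 10.3400 / 115.43 + 0.045 = 0.08958 + 0.045 = 0.13458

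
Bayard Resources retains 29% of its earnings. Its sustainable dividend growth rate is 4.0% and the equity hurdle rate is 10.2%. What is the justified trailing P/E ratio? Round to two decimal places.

Payout ratio b = 1 − 0.29 = 0.71.
Justified trailing P/E = b(1+g)/(r−g) = 0.71×(1+0.04)/(0.102−0.04) = 11.9097

11.91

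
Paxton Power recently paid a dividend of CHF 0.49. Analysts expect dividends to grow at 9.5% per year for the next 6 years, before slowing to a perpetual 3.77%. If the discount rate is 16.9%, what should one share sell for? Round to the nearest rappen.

CHF 4.97

Two-stage DDM. Project D₁…D_6 at 0.095, terminal growth 0.0377, discount at r = 0.169.
D_1 = 0.5365
D_2 = 0.5875
D_3 = 0.6433
D_4 = 0.7045
D_5 = 0.7714
D_6 = 0.8447
Terminal value at t=6: TV = D_7/(r−g) = 0.8765/(0.169−0.0377) = 6.6756
P₀ = 0.5365/(1+0.169)^1 + 0.5875/(1+0.169)^2 + 0.6433/(1+0.169)^3 + 0.7045/(1+0.169)^4 + 0.7714/(1+0.169)^5 + 0.8447/(1+0.169)^6 + 6.6756/(1+0.169)^6 = 4.9689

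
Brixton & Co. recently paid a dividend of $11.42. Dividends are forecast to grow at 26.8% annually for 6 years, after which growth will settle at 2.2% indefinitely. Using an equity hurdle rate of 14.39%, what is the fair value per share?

Two-stage DDM. Project D₁…D_6 at 0.268, terminal growth 0.022, discount at r = 0.1439.
D_1 = 14.4806
D_2 = 18.3614
D_3 = 23.2822
D_4 = 29.5218
D_5 = 37.4337
D_6 = 47.4659
Terminal value at t=6: TV = D_7/(r−g) = 48.5101/(0.1439−0.022) = 397.9503
P₀ = 14.4806/(1+0.1439)^1 + 18.3614/(1+0.1439)^2 + 23.2822/(1+0.1439)^3 + 29.5218/(1+0.1439)^4 + 37.4337/(1+0.1439)^5 + 47.4659/(1+0.1439)^6 + 397.9503/(1+0.1439)^6 = 277.4104

$277.41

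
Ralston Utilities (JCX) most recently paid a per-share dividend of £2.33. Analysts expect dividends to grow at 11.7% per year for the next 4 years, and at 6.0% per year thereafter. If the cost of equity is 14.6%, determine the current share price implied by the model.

£34.67

Two-stage DDM. Project D₁…D_4 at 0.117, terminal growth 0.06, discount at r = 0.146.
D_1 = 2.6026
D_2 = 2.9071
D_3 = 3.2472
D_4 = 3.6272
Terminal value at t=4: TV = D_5/(r−g) = 3.8448/(0.146−0.06) = 44.7071
P₀ = 2.6026/(1+0.146)^1 + 2.9071/(1+0.146)^2 + 3.2472/(1+0.146)^3 + 3.6272/(1+0.146)^4 + 44.7071/(1+0.146)^4 = 34.6653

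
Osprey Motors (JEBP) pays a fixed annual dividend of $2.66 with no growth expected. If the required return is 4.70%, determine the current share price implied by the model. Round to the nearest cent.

$56.60

Zero-growth DDM (perpetuity): P₀ = D/r = 2.66 / 0.047 = 56.5957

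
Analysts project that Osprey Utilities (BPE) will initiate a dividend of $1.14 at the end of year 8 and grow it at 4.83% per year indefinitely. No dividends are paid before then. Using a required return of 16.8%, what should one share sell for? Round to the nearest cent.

$3.21

Deferred-dividend DDM. At t=7 the remaining stream is a growing perpetuity with first payment D_8 = 1.14.
V_7 = D_8/(r−g) = 1.14/(0.168−0.0483) = 9.5238
P₀ = V_7/(1+r)^7 = 9.5238/(1+0.168)^7 = 3.2115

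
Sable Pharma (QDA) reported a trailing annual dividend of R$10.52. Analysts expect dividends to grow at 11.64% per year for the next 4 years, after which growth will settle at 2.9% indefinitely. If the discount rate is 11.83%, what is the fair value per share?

R$162.30

Two-stage DDM. Project D₁…D_4 at 0.1164, terminal growth 0.029, discount at r = 0.1183.
D_1 = 11.7445
D_2 = 13.1116
D_3 = 14.6378
D_4 = 16.3416
Terminal value at t=4: TV = D_5/(r−g) = 16.8155/(0.1183−0.029) = 188.3037
P₀ = 11.7445/(1+0.1183)^1 + 13.1116/(1+0.1183)^2 + 14.6378/(1+0.1183)^3 + 16.3416/(1+0.1183)^4 + 188.3037/(1+0.1183)^4 = 162.3013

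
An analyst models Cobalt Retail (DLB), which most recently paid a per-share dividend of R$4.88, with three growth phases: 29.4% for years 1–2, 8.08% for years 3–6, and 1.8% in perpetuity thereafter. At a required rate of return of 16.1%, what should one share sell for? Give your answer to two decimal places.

Three-stage DDM. Project D₁…D_6; terminal Gordon value at t=6 with g = 0.018; discount at r = 0.161.
D_1 = 6.3147
D_2 = 8.1712
D_3 = 8.8315
D_4 = 9.5451
D_5 = 10.3163
D_6 = 11.1499
TV_6 = 11.3506/(0.161−0.018) = 79.3746
P₀ = Σ Dₜ/(1+r)ᵗ + TV_6/(1+r)^6 = 64.2521

R$64.25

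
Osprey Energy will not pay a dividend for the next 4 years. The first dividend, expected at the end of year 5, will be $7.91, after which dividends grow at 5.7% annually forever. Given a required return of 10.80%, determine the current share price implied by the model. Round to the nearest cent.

Deferred-dividend DDM. At t=4 the remaining stream is a growing perpetuity with first payment D_5 = 7.91.
V_4 = D_5/(r−g) = 7.91/(0.108−0.057) = 155.0980
P₀ = V_4/(1+r)^4 = 155.0980/(1+0.108)^4 = 102.9076

$102.91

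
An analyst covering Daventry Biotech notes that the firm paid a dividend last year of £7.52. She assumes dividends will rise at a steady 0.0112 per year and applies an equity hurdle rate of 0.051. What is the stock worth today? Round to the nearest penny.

£191.06

Gordon growth model: P₀ = D₁/(r − g). D₁ = 7.52 × (1 + 0.0112) = 7.6042.
P₀ = 7.6042 / (0.051 − 0.0112) = 7.6042 / 0.0398 = 191.0609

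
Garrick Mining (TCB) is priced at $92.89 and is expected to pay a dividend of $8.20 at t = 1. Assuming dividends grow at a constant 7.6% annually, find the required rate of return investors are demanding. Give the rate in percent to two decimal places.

Rearranging the constant-growth DDM: r = D₁/P₀ + g.
r = 8.2000 / 92.89 + 0.076 = 0.08828 + 0.076 = 0.16428

16.43%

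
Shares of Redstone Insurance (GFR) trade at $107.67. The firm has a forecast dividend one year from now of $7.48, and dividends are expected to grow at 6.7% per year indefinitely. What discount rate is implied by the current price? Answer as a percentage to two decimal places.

Rearranging the constant-growth DDM: r = D₁/P₀ + g.
r = 7.4800 / 107.67 + 0.067 = 0.06947 + 0.067 = 0.13647

13.65%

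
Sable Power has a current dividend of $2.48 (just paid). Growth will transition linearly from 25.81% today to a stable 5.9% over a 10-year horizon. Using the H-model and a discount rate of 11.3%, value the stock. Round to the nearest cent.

$94.35

H-model: P₀ = D₀[(1+g_L) + H(g_S−g_L)]/(r−g_L), with H = 10/2 = 5.
P₀ = 2.48 × [(1+0.059) + 5×(0.2581−0.059)] / (0.113−0.059)
   = 2.48 × 2.0545 / 0.054 = 94.3548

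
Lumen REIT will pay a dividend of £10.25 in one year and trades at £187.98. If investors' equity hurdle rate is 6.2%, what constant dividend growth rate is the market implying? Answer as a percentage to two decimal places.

0.75%

From P₀ = D₁/(r − g), the implied growth is g = r − D₁/P₀.
g = 0.062 − 10.25/187.98 = 0.062 − 0.05453 = 0.00747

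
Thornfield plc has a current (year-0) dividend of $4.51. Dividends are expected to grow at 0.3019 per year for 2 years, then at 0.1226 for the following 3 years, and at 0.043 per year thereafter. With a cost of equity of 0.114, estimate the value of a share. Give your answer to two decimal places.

Three-stage DDM. Project D₁…D_5; terminal Gordon value at t=5 with g = 0.043; discount at r = 0.114.
D_1 = 5.8716
D_2 = 7.6442
D_3 = 8.5814
D_4 = 9.6335
D_5 = 10.8145
TV_5 = 11.2795/(0.114−0.043) = 158.8667
P₀ = Σ Dₜ/(1+r)ᵗ + TV_5/(1+r)^5 = 122.7955

$122.80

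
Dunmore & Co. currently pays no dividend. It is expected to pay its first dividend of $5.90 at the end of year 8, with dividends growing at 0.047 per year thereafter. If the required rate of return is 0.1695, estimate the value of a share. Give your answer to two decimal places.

$16.10

Deferred-dividend DDM. At t=7 the remaining stream is a growing perpetuity with first payment D_8 = 5.90.
V_7 = D_8/(r−g) = 5.90/(0.1695−0.047) = 48.1633
P₀ = V_7/(1+r)^7 = 48.1633/(1+0.1695)^7 = 16.0959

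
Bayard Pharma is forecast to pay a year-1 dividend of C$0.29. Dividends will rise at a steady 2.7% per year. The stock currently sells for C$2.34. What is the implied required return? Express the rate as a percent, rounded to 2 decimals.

Rearranging the constant-growth DDM: r = D₁/P₀ + g.
r = 0.2900 / 2.34 + 0.027 = 0.12393 + 0.027 = 0.15093

15.09%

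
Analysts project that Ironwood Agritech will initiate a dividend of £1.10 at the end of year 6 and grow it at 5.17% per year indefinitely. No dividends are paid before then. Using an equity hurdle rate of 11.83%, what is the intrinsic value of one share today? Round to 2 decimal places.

£9.44

Deferred-dividend DDM. At t=5 the remaining stream is a growing perpetuity with first payment D_6 = 1.10.
V_5 = D_6/(r−g) = 1.10/(0.1183−0.0517) = 16.5165
P₀ = V_5/(1+r)^5 = 16.5165/(1+0.1183)^5 = 9.4434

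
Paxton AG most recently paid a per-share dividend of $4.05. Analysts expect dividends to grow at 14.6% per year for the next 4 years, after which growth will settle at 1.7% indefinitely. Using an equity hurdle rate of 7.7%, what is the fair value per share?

Two-stage DDM. Project D₁…D_4 at 0.146, terminal growth 0.017, discount at r = 0.077.
D_1 = 4.6413
D_2 = 5.3189
D_3 = 6.0955
D_4 = 6.9854
Terminal value at t=4: TV = D_5/(r−g) = 7.1042/(0.077−0.017) = 118.4031
P₀ = 4.6413/(1+0.077)^1 + 5.3189/(1+0.077)^2 + 6.0955/(1+0.077)^3 + 6.9854/(1+0.077)^4 + 118.4031/(1+0.077)^4 = 106.9699

$106.97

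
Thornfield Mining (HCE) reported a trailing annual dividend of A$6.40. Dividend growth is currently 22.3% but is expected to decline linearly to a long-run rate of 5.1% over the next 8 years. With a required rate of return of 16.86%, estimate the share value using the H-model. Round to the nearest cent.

A$94.64

H-model: P₀ = D₀[(1+g_L) + H(g_S−g_L)]/(r−g_L), with H = 8/2 = 4.
P₀ = 6.40 × [(1+0.051) + 4×(0.223−0.051)] / (0.1686−0.051)
   = 6.40 × 1.7390 / 0.1176 = 94.6395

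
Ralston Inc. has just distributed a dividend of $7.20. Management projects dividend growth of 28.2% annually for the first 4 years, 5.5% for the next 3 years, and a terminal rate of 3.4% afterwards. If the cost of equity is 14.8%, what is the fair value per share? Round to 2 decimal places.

Three-stage DDM. Project D₁…D_7; terminal Gordon value at t=7 with g = 0.034; discount at r = 0.148.
D_1 = 9.2304
D_2 = 11.8334
D_3 = 15.1704
D_4 = 19.4484
D_5 = 20.5181
D_6 = 21.6466
D_7 = 22.8372
TV_7 = 23.6136/(0.148−0.034) = 207.1370
P₀ = Σ Dₜ/(1+r)ᵗ + TV_7/(1+r)^7 = 145.5064

$145.51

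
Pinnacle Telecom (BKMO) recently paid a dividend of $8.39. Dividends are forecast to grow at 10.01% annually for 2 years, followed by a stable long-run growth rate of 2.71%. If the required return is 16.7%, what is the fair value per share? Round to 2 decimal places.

$70.10

Two-stage DDM. Project D₁…D_2 at 0.1001, terminal growth 0.0271, discount at r = 0.167.
D_1 = 9.2298
D_2 = 10.1537
Terminal value at t=2: TV = D_3/(r−g) = 10.4289/(0.167−0.0271) = 74.5455
P₀ = 9.2298/(1+0.167)^1 + 10.1537/(1+0.167)^2 + 74.5455/(1+0.167)^2 = 70.1015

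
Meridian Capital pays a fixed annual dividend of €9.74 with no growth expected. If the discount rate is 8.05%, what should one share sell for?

€120.99

Zero-growth DDM (perpetuity): P₀ = D/r = 9.74 / 0.0805 = 120.9938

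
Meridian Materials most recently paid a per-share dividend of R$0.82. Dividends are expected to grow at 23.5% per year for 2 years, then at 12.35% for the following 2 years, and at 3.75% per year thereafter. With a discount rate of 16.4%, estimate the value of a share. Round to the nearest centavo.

R$10.60

Three-stage DDM. Project D₁…D_4; terminal Gordon value at t=4 with g = 0.0375; discount at r = 0.164.
D_1 = 1.0127
D_2 = 1.2507
D_3 = 1.4051
D_4 = 1.5787
TV_4 = 1.6379/(0.164−0.0375) = 12.9477
P₀ = Σ Dₜ/(1+r)ᵗ + TV_4/(1+r)^4 = 10.5971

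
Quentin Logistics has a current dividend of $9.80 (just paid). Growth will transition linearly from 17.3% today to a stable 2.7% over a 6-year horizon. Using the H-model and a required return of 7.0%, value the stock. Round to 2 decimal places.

$333.88

H-model: P₀ = D₀[(1+g_L) + H(g_S−g_L)]/(r−g_L), with H = 6/2 = 3.
P₀ = 9.80 × [(1+0.027) + 3×(0.173−0.027)] / (0.07−0.027)
   = 9.80 × 1.4650 / 0.043 = 333.8837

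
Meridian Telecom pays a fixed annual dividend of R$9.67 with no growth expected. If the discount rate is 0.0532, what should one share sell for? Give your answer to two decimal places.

Zero-growth DDM (perpetuity): P₀ = D/r = 9.67 / 0.0532 = 181.7669

R$181.77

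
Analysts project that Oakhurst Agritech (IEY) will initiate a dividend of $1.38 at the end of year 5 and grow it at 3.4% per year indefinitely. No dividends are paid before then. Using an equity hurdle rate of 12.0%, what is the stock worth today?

Deferred-dividend DDM. At t=4 the remaining stream is a growing perpetuity with first payment D_5 = 1.38.
V_4 = D_5/(r−g) = 1.38/(0.12−0.034) = 16.0465
P₀ = V_4/(1+r)^4 = 16.0465/(1+0.12)^4 = 10.1978

$10.20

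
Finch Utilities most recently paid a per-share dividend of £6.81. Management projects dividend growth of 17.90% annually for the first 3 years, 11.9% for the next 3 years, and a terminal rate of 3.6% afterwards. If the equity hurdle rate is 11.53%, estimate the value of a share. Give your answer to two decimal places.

Three-stage DDM. Project D₁…D_6; terminal Gordon value at t=6 with g = 0.036; discount at r = 0.1153.
D_1 = 8.0290
D_2 = 9.4662
D_3 = 11.1606
D_4 = 12.4887
D_5 = 13.9749
D_6 = 15.6379
TV_6 = 16.2009/(0.1153−0.036) = 204.2986
P₀ = Σ Dₜ/(1+r)ᵗ + TV_6/(1+r)^6 = 153.2974

£153.30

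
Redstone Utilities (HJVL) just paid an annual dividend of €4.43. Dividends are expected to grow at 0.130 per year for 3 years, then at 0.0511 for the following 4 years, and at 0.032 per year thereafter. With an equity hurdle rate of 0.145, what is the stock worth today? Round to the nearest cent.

Three-stage DDM. Project D₁…D_7; terminal Gordon value at t=7 with g = 0.032; discount at r = 0.145.
D_1 = 5.0059
D_2 = 5.6567
D_3 = 6.3920
D_4 = 6.7187
D_5 = 7.0620
D_6 = 7.4229
D_7 = 7.8022
TV_7 = 8.0518/(0.145−0.032) = 71.2552
P₀ = Σ Dₜ/(1+r)ᵗ + TV_7/(1+r)^7 = 54.3773

€54.38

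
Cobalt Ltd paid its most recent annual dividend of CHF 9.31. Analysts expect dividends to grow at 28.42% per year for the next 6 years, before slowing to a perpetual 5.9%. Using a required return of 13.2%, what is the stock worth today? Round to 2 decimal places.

Two-stage DDM. Project D₁…D_6 at 0.2842, terminal growth 0.059, discount at r = 0.132.
D_1 = 11.9559
D_2 = 15.3538
D_3 = 19.7173
D_4 = 25.3210
D_5 = 32.5172
D_6 = 41.7586
Terminal value at t=6: TV = D_7/(r−g) = 44.2223/(0.132−0.059) = 605.7854
P₀ = 11.9559/(1+0.132)^1 + 15.3538/(1+0.132)^2 + 19.7173/(1+0.132)^3 + 25.3210/(1+0.132)^4 + 32.5172/(1+0.132)^5 + 41.7586/(1+0.132)^6 + 605.7854/(1+0.132)^6 = 376.7951

CHF 376.80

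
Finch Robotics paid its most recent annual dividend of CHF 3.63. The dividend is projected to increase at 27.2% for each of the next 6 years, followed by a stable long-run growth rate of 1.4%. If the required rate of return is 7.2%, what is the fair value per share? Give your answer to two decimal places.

CHF 218.47

Two-stage DDM. Project D₁…D_6 at 0.272, terminal growth 0.014, discount at r = 0.072.
D_1 = 4.6174
D_2 = 5.8733
D_3 = 7.4708
D_4 = 9.5029
D_5 = 12.0877
D_6 = 15.3755
Terminal value at t=6: TV = D_7/(r−g) = 15.5908/(0.072−0.014) = 268.8062
P₀ = 4.6174/(1+0.072)^1 + 5.8733/(1+0.072)^2 + 7.4708/(1+0.072)^3 + 9.5029/(1+0.072)^4 + 12.0877/(1+0.072)^5 + 15.3755/(1+0.072)^6 + 268.8062/(1+0.072)^6 = 218.4688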